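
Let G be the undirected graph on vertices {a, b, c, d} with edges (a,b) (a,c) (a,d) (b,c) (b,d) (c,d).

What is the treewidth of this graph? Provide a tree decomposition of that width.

A single bag containing all 4 vertices is trivially a valid decomposition of width 3. On the other hand G contains the 4-clique {a, b, c, d}. A clique must lie in a single bag of any decomposition, so no decomposition can have width below 3. Combining the bounds, tw(G) = 3.

Treewidth 3.
Bags: B1 = {a, b, c, d}
Tree: (single bag)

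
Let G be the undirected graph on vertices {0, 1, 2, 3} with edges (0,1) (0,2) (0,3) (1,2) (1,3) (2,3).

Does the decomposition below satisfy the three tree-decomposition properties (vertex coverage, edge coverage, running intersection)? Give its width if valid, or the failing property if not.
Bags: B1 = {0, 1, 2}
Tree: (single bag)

No — vertex 3 appears in no bag.

A tree decomposition must satisfy three properties: every vertex lies in some bag; for every edge, both endpoints lie together in some bag; and for every vertex, the bags containing it form a connected subtree. Here vertex 3 appears in no bag, so the decomposition is invalid.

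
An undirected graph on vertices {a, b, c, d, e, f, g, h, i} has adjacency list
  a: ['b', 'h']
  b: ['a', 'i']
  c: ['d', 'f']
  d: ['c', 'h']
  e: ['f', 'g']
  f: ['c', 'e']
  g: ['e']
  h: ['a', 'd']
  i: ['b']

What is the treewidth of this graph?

A width-1 tree decomposition is:
Bags: B1 = {e, g}  B2 = {e, f}  B3 = {c, f}  B4 = {c, d}  B5 = {d, h}  B6 = {a, h}  B7 = {a, b}  B8 = {b, i}
Tree: B1–B2, B2–B3, B3–B4, B4–B5, B5–B6, B6–B7, B7–B8
Each bag holds 2 vertices, so the decomposition has width 1, which upper-bounds the treewidth. Any graph with an edge has treewidth ≥ 1, and G has the edge g–e. The upper and lower bounds meet at 1, so that is the treewidth.

1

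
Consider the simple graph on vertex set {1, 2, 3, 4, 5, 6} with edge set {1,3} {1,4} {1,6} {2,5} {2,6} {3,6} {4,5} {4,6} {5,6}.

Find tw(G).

A width-2 tree decomposition is:
Bags: B1 = {1, 3, 6}  B2 = {1, 4, 6}  B3 = {4, 5, 6}  B4 = {2, 5, 6}
Tree: B1–B2, B2–B3, B3–B4
The largest bag has 3 vertices, giving width 2; this decomposition certifies tw(G) ≤ 2. Conversely, {1, 3, 6} is a clique of size 3, and the vertices of any clique must share a bag in every tree decomposition; so some bag has ≥ 3 vertices and tw(G) ≥ 2. Combining the bounds, tw(G) = 2.

2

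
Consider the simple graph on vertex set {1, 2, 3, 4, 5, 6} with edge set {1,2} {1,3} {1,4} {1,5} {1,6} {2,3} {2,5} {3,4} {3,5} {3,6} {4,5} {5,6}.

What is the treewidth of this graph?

3

A width-3 tree decomposition is:
Bags: B1 = {1, 2, 3, 5}  B2 = {1, 3, 4, 5}  B3 = {1, 3, 5, 6}
Tree: B1–B2, B2–B3
Every bag has size at most 4, so the width is 4 − 1 = 3 and tw(G) ≤ 3. On the other hand G contains the 4-clique {1, 2, 3, 5}. A clique must lie in a single bag of any decomposition, so no decomposition can have width below 3. The upper and lower bounds meet at 3, so that is the treewidth.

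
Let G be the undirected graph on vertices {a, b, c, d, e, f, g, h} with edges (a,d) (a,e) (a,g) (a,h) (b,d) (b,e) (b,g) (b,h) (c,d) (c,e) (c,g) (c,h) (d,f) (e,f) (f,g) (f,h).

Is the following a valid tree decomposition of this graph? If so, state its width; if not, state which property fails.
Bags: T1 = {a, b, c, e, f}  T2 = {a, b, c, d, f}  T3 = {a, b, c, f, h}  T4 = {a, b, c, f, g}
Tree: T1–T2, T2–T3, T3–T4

Yes; width 4.

Every vertex of G appears in some bag (union = {a, b, c, d, e, f, g, h}); every edge is covered by a bag; and for each vertex v the set of bags containing v is connected in the bag tree. The decomposition is therefore valid. The largest bag has 5 vertices, so the width is 4.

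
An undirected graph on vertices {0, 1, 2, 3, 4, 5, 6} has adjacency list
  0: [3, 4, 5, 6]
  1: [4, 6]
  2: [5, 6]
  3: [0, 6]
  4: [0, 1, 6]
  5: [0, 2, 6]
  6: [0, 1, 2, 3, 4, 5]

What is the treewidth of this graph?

2

A width-2 tree decomposition is:
Bags: B1 = {0, 5, 6}  B2 = {0, 4, 6}  B3 = {1, 4, 6}  B4 = {0, 3, 6}  B5 = {2, 5, 6}
Tree: B1–B2, B2–B3, B2–B4, B1–B5
The largest bag has 3 vertices, giving width 2; this decomposition certifies tw(G) ≤ 2. For the lower bound, the 3 vertices {0, 3, 6} are pairwise adjacent, and any tree decomposition puts a clique entirely inside one bag — forcing width ≥ 2. Therefore the treewidth is 2.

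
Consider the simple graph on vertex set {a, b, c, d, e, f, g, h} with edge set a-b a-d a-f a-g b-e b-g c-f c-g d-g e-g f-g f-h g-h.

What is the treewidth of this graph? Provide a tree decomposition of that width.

Treewidth 2.
Bags: B1 = {a, d, g}  B2 = {a, f, g}  B3 = {c, f, g}  B4 = {a, b, g}  B5 = {b, e, g}  B6 = {f, g, h}
Tree: B1–B2, B2–B3, B2–B4, B4–B5, B3–B6

The largest bag has 3 vertices, giving width 2; this decomposition certifies tw(G) ≤ 2. For the lower bound, the 3 vertices {a, d, g} are pairwise adjacent, and any tree decomposition puts a clique entirely inside one bag — forcing width ≥ 2. Combining the bounds, tw(G) = 2.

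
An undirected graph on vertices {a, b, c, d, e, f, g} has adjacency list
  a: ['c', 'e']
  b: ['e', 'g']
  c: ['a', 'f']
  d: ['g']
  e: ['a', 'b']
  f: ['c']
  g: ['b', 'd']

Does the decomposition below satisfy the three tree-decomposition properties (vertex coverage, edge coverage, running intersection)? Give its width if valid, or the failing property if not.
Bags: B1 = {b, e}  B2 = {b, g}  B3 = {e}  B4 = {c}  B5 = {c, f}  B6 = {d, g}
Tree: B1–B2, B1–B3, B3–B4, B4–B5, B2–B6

A tree decomposition must satisfy three properties: every vertex lies in some bag; for every edge, both endpoints lie together in some bag; and for every vertex, the bags containing it form a connected subtree. Here vertex a appears in no bag, so the decomposition is invalid.

No — vertex a appears in no bag.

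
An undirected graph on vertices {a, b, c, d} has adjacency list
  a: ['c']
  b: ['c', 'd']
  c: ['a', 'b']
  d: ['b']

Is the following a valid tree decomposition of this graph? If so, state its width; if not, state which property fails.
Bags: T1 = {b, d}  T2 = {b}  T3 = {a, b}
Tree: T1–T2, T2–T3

No — vertex c appears in no bag.

A tree decomposition must satisfy three properties: every vertex lies in some bag; for every edge, both endpoints lie together in some bag; and for every vertex, the bags containing it form a connected subtree. Here vertex c appears in no bag, so the decomposition is invalid.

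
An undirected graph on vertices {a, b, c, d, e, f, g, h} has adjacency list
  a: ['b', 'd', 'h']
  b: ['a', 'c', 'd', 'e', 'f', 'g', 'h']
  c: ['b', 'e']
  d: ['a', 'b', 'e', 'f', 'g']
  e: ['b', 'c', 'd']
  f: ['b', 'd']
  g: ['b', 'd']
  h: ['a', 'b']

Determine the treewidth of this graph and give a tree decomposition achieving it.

Each bag holds 3 vertices, so the decomposition has width 2, which upper-bounds the treewidth. For the lower bound, the 3 vertices {b, d, g} are pairwise adjacent, and any tree decomposition puts a clique entirely inside one bag — forcing width ≥ 2. Therefore the treewidth is 2.

Treewidth 2.
Bags: B1 = {b, d, e}  B2 = {a, b, d}  B3 = {a, b, h}  B4 = {b, c, e}  B5 = {b, d, f}  B6 = {b, d, g}
Tree: B1–B2, B2–B3, B1–B4, B1–B5, B2–B6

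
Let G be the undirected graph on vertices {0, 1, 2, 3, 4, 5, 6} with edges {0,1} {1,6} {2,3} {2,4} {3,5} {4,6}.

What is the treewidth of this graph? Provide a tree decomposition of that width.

Treewidth 1.
Bags: B1 = {0, 1}  B2 = {1, 6}  B3 = {4, 6}  B4 = {2, 4}  B5 = {2, 3}  B6 = {3, 5}
Tree: B1–B2, B2–B3, B3–B4, B4–B5, B5–B6

Each bag holds 2 vertices, so the decomposition has width 1, which upper-bounds the treewidth. Any graph with an edge has treewidth ≥ 1, and G has the edge 0–1. Combining the bounds, tw(G) = 1.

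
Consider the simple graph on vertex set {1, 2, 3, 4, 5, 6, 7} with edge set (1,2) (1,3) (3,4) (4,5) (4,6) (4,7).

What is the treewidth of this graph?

A width-1 tree decomposition is:
Bags: B1 = {4, 6}  B2 = {3, 4}  B3 = {1, 3}  B4 = {1, 2}  B5 = {4, 7}  B6 = {4, 5}
Tree: B1–B2, B2–B3, B3–B4, B1–B5, B2–B6
Each bag holds 2 vertices, so the decomposition has width 1, which upper-bounds the treewidth. Any graph with an edge has treewidth ≥ 1, and G has the edge 6–4. Hence tw(G) = 1 exactly.

1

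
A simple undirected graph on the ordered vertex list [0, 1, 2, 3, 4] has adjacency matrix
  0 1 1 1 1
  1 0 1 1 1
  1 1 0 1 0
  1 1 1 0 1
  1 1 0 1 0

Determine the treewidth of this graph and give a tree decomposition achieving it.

The largest bag has 4 vertices, giving width 3; this decomposition certifies tw(G) ≤ 3. Conversely, {0, 1, 2, 3} is a clique of size 4, and the vertices of any clique must share a bag in every tree decomposition; so some bag has ≥ 4 vertices and tw(G) ≥ 3. Combining the bounds, tw(G) = 3.

Treewidth 3.
One such decomposition:
Bags: B1 = {0, 1, 2, 3}  B2 = {0, 1, 3, 4}
Tree: B1–B2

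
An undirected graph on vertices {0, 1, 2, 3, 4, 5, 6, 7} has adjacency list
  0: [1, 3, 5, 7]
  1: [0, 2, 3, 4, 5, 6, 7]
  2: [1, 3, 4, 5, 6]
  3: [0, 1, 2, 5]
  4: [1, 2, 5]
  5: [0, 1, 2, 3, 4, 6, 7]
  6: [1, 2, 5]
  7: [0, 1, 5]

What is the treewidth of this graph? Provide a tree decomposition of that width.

Each bag holds 4 vertices, so the decomposition has width 3, which upper-bounds the treewidth. For the lower bound, the 4 vertices {0, 1, 3, 5} are pairwise adjacent, and any tree decomposition puts a clique entirely inside one bag — forcing width ≥ 3. The upper and lower bounds meet at 3, so that is the treewidth.

Treewidth 3.
Bags: B1 = {1, 2, 3, 5}  B2 = {1, 2, 4, 5}  B3 = {1, 2, 5, 6}  B4 = {0, 1, 3, 5}  B5 = {0, 1, 5, 7}
Tree: B1–B2, B2–B3, B1–B4, B4–B5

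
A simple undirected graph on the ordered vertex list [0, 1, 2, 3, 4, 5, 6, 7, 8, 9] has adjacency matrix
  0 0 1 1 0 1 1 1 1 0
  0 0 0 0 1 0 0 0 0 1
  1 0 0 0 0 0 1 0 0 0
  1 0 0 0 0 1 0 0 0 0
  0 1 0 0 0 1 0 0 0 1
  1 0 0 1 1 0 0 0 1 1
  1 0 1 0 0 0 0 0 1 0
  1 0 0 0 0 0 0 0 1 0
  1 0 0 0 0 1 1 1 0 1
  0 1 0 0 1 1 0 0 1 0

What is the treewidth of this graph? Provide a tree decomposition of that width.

The largest bag has 3 vertices, giving width 2; this decomposition certifies tw(G) ≤ 2. Conversely, {0, 5, 8} is a clique of size 3, and the vertices of any clique must share a bag in every tree decomposition; so some bag has ≥ 3 vertices and tw(G) ≥ 2. Therefore the treewidth is 2.

Treewidth 2.
One optimal decomposition is:
Bags: B1 = {5, 8, 9}  B2 = {4, 5, 9}  B3 = {1, 4, 9}  B4 = {0, 5, 8}  B5 = {0, 3, 5}  B6 = {0, 7, 8}  B7 = {0, 6, 8}  B8 = {0, 2, 6}
Tree: B1–B2, B2–B3, B1–B4, B4–B5, B4–B6, B4–B7, B7–B8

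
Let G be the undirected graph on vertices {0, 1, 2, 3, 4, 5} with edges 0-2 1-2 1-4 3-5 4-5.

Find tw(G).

1

A width-1 tree decomposition is:
Bags: B1 = {3, 5}  B2 = {4, 5}  B3 = {1, 4}  B4 = {1, 2}  B5 = {0, 2}
Tree: B1–B2, B2–B3, B3–B4, B4–B5
Every bag has size at most 2, so the width is 2 − 1 = 1 and tw(G) ≤ 1. G has an edge, so its treewidth is at least 1. The upper and lower bounds meet at 1, so that is the treewidth.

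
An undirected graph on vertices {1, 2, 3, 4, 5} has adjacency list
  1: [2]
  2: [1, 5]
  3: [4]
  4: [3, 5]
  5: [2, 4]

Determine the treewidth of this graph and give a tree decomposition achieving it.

Treewidth 1.
One such decomposition:
Bags: B1 = {2, 5}  B2 = {4, 5}  B3 = {3, 4}  B4 = {1, 2}
Tree: B1–B2, B2–B3, B1–B4

Every bag has size at most 2, so the width is 2 − 1 = 1 and tw(G) ≤ 1. Since G has at least one edge (e.g. 5–2), it is not an edgeless graph, so tw(G) ≥ 1. Combining the bounds, tw(G) = 1.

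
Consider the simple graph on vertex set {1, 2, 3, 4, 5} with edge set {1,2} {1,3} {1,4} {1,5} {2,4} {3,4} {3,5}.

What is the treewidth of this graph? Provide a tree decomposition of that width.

Each bag holds 3 vertices, so the decomposition has width 2, which upper-bounds the treewidth. Conversely, {1, 2, 4} is a clique of size 3, and the vertices of any clique must share a bag in every tree decomposition; so some bag has ≥ 3 vertices and tw(G) ≥ 2. Hence tw(G) = 2 exactly.

Treewidth 2.
One optimal decomposition is:
Bags: B1 = {1, 3, 4}  B2 = {1, 2, 4}  B3 = {1, 3, 5}
Tree: B1–B2, B1–B3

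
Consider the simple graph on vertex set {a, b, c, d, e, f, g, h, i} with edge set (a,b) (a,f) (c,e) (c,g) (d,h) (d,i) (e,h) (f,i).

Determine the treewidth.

A width-1 tree decomposition is:
Bags: B1 = {c, g}  B2 = {c, e}  B3 = {e, h}  B4 = {d, h}  B5 = {d, i}  B6 = {f, i}  B7 = {a, f}  B8 = {a, b}
Tree: B1–B2, B2–B3, B3–B4, B4–B5, B5–B6, B6–B7, B7–B8
Each bag holds 2 vertices, so the decomposition has width 1, which upper-bounds the treewidth. G has an edge, so its treewidth is at least 1. Therefore the treewidth is 1.

1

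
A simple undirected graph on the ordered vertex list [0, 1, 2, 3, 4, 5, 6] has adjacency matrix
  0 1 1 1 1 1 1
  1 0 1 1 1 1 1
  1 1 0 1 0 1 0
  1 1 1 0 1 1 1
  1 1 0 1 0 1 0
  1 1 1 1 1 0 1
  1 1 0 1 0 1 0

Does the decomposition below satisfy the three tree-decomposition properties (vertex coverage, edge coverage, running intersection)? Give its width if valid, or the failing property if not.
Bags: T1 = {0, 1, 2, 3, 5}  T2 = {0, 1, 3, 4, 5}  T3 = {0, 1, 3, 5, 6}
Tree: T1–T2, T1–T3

Yes; width 4.

Every vertex of G appears in some bag (union = {0, 1, 2, 3, 4, 5, 6}); every edge is covered by a bag; and for each vertex v the set of bags containing v is connected in the bag tree. The decomposition is therefore valid. The largest bag has 5 vertices, so the width is 4.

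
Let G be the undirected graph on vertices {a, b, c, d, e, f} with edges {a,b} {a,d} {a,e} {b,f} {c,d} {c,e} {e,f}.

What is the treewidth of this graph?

A width-2 tree decomposition is:
Bags: B1 = {a, c, d}  B2 = {a, c, e}  B3 = {a, b, e}  B4 = {b, e, f}
Tree: B1–B2, B2–B3, B3–B4
Each bag holds 3 vertices, so the decomposition has width 2, which upper-bounds the treewidth. Since d–c–e–a–d is a cycle in G, G is not acyclic. Forests are exactly the graphs of treewidth ≤ 1, so tw(G) ≥ 2. Combining the bounds, tw(G) = 2.

2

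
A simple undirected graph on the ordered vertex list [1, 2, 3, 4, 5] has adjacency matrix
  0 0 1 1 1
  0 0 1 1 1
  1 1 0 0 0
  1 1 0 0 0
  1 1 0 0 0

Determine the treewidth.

A width-2 tree decomposition is:
Bags: B1 = {1, 2, 3}  B2 = {1, 2, 4}  B3 = {1, 2, 5}
Tree: B1–B2, B2–B3
Each bag holds 3 vertices, so the decomposition has width 2, which upper-bounds the treewidth. For the lower bound, G contains the cycle 1–3–2–4–1, so G is not a forest; only forests have treewidth ≤ 1, hence tw(G) ≥ 2. Therefore the treewidth is 2.

2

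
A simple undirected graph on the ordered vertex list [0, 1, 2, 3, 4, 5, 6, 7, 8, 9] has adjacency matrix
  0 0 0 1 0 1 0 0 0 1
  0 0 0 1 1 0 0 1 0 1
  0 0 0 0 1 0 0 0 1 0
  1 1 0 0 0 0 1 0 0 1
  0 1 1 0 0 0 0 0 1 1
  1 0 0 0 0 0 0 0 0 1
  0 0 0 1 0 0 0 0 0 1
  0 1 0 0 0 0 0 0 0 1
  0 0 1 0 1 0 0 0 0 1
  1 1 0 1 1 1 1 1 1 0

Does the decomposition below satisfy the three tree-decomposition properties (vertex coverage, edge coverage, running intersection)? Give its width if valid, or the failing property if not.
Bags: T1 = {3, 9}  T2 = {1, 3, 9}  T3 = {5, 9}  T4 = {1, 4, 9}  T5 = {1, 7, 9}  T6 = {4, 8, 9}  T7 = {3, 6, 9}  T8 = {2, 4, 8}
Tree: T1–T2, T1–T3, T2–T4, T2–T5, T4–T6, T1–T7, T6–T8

No — vertex 0 appears in no bag.

A tree decomposition must satisfy three properties: every vertex lies in some bag; for every edge, both endpoints lie together in some bag; and for every vertex, the bags containing it form a connected subtree. Here vertex 0 appears in no bag, so the decomposition is invalid.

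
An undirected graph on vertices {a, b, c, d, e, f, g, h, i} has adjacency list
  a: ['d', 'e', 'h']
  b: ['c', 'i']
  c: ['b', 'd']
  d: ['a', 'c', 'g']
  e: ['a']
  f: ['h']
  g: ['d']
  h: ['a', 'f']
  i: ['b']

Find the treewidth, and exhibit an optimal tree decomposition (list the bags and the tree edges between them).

The largest bag has 2 vertices, giving width 1; this decomposition certifies tw(G) ≤ 1. Any graph with an edge has treewidth ≥ 1, and G has the edge d–c. Combining the bounds, tw(G) = 1.

Treewidth 1.
One optimal decomposition is:
Bags: B1 = {c, d}  B2 = {a, d}  B3 = {d, g}  B4 = {b, c}  B5 = {a, h}  B6 = {a, e}  B7 = {b, i}  B8 = {f, h}
Tree: B1–B2, B2–B3, B1–B4, B2–B5, B2–B6, B4–B7, B5–B8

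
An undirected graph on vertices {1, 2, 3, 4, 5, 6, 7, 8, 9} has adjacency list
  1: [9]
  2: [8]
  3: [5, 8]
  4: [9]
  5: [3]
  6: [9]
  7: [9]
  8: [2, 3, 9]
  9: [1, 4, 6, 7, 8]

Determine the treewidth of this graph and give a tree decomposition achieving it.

Treewidth 1.
One such decomposition:
Bags: B1 = {1, 9}  B2 = {8, 9}  B3 = {3, 8}  B4 = {2, 8}  B5 = {3, 5}  B6 = {4, 9}  B7 = {7, 9}  B8 = {6, 9}
Tree: B1–B2, B2–B3, B3–B4, B3–B5, B1–B6, B2–B7, B7–B8

Every bag has size at most 2, so the width is 2 − 1 = 1 and tw(G) ≤ 1. Since G has at least one edge (e.g. 1–9), it is not an edgeless graph, so tw(G) ≥ 1. Therefore the treewidth is 1.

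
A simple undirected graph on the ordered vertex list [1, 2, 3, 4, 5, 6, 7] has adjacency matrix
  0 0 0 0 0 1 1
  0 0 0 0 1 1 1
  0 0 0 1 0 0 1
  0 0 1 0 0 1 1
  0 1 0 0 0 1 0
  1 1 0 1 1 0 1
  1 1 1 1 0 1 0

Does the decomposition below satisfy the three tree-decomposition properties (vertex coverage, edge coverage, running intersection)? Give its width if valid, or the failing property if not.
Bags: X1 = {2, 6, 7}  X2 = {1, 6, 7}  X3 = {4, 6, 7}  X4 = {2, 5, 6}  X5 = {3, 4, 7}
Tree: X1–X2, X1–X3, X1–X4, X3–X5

Checking the three conditions: (i) the bags cover all of {1, 2, 3, 4, 5, 6, 7}; (ii) for each edge, some bag contains both endpoints; (iii) the bags containing any fixed vertex form a subtree. All hold, so the decomposition is valid with width 3 − 1 = 2.

Yes; width 2.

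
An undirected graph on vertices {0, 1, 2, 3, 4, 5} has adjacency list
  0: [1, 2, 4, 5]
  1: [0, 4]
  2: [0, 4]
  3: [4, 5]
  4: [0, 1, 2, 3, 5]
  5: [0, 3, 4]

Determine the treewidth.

A width-2 tree decomposition is:
Bags: B1 = {3, 4, 5}  B2 = {0, 4, 5}  B3 = {0, 2, 4}  B4 = {0, 1, 4}
Tree: B1–B2, B2–B3, B2–B4
The largest bag has 3 vertices, giving width 2; this decomposition certifies tw(G) ≤ 2. For the lower bound, the 3 vertices {0, 1, 4} are pairwise adjacent, and any tree decomposition puts a clique entirely inside one bag — forcing width ≥ 2. Combining the bounds, tw(G) = 2.

2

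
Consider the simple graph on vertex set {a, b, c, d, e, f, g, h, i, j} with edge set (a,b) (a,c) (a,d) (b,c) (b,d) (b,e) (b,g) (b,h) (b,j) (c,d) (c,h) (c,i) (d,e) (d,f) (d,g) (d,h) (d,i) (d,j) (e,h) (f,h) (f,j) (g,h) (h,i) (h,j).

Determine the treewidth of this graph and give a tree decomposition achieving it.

Every bag has size at most 4, so the width is 4 − 1 = 3 and tw(G) ≤ 3. For the lower bound, the 4 vertices {d, f, h, j} are pairwise adjacent, and any tree decomposition puts a clique entirely inside one bag — forcing width ≥ 3. Therefore the treewidth is 3.

Treewidth 3.
One optimal decomposition is:
Bags: B1 = {b, d, e, h}  B2 = {b, d, h, j}  B3 = {b, c, d, h}  B4 = {a, b, c, d}  B5 = {c, d, h, i}  B6 = {b, d, g, h}  B7 = {d, f, h, j}
Tree: B1–B2, B1–B3, B3–B4, B3–B5, B1–B6, B2–B7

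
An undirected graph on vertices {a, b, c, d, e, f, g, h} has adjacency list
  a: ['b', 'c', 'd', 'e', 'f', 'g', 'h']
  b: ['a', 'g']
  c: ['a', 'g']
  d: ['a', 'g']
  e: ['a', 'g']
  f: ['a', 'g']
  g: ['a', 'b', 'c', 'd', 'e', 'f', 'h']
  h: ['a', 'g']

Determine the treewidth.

A width-2 tree decomposition is:
Bags: B1 = {a, f, g}  B2 = {a, e, g}  B3 = {a, g, h}  B4 = {a, b, g}  B5 = {a, c, g}  B6 = {a, d, g}
Tree: B1–B2, B1–B3, B2–B4, B1–B5, B2–B6
Each bag holds 3 vertices, so the decomposition has width 2, which upper-bounds the treewidth. On the other hand G contains the 3-clique {a, d, g}. A clique must lie in a single bag of any decomposition, so no decomposition can have width below 2. The upper and lower bounds meet at 2, so that is the treewidth.

2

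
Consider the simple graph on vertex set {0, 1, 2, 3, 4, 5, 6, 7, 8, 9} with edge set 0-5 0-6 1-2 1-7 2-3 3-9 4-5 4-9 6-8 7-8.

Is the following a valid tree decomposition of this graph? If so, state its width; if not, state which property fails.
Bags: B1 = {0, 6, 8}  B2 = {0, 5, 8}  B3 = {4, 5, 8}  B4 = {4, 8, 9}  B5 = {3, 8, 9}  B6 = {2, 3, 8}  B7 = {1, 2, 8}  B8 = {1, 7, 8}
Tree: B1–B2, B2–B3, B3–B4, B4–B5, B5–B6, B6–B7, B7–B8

Checking the three conditions: (i) the bags cover all of {0, 1, 2, 3, 4, 5, 6, 7, 8, 9}; (ii) for each edge, some bag contains both endpoints; (iii) the bags containing any fixed vertex form a subtree. All hold, so the decomposition is valid with width 3 − 1 = 2.

Yes; width 2.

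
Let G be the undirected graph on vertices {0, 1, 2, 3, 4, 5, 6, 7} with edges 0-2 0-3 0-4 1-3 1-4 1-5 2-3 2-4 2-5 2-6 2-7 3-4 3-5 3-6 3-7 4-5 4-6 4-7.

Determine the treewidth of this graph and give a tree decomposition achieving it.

Every bag has size at most 4, so the width is 4 − 1 = 3 and tw(G) ≤ 3. Conversely, {1, 3, 4, 5} is a clique of size 4, and the vertices of any clique must share a bag in every tree decomposition; so some bag has ≥ 4 vertices and tw(G) ≥ 3. Hence tw(G) = 3 exactly.

Treewidth 3.
One optimal decomposition is:
Bags: B1 = {0, 2, 3, 4}  B2 = {2, 3, 4, 5}  B3 = {2, 3, 4, 7}  B4 = {2, 3, 4, 6}  B5 = {1, 3, 4, 5}
Tree: B1–B2, B2–B3, B3–B4, B2–B5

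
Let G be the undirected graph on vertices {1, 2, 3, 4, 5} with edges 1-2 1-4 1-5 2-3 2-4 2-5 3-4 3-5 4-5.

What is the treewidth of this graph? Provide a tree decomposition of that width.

Treewidth 3.
Bags: B1 = {2, 3, 4, 5}  B2 = {1, 2, 4, 5}
Tree: B1–B2

The largest bag has 4 vertices, giving width 3; this decomposition certifies tw(G) ≤ 3. On the other hand G contains the 4-clique {1, 2, 4, 5}. A clique must lie in a single bag of any decomposition, so no decomposition can have width below 3. The upper and lower bounds meet at 3, so that is the treewidth.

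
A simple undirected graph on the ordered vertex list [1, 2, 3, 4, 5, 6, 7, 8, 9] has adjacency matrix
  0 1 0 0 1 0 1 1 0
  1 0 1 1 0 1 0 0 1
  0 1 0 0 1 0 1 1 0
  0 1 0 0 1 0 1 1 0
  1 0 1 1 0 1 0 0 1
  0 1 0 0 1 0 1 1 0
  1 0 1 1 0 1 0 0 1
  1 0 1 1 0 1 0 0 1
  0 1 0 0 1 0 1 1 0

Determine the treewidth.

A width-4 tree decomposition is:
Bags: B1 = {2, 3, 5, 7, 8}  B2 = {2, 4, 5, 7, 8}  B3 = {1, 2, 5, 7, 8}  B4 = {2, 5, 6, 7, 8}  B5 = {2, 5, 7, 8, 9}
Tree: B1–B2, B2–B3, B3–B4, B4–B5
Each bag holds 5 vertices, so the decomposition has width 4, which upper-bounds the treewidth. For the lower bound: the 5 vertex sets {3,8}, {4,5}, {1,7}, {2}, {6} are disjoint, each induces a connected subgraph, and every pair is joined by at least one edge of G. Contracting each set to a single vertex therefore yields K_{5} as a minor, and since treewidth is minor-monotone, tw(G) ≥ tw(K_{5}) = 4. Hence tw(G) = 4 exactly.

4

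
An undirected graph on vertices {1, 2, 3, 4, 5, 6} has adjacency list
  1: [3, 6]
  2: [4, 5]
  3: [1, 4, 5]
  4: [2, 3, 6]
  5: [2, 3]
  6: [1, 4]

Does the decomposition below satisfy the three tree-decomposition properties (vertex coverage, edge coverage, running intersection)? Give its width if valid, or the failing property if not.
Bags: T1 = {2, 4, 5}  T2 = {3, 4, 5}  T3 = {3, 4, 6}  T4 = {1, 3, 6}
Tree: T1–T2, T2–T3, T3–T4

Vertex coverage: the bags together contain {1, 2, 3, 4, 5, 6}, the full vertex set. Edge coverage: each edge of G has both endpoints in at least one bag. Running intersection: for every vertex, the bags containing it form a connected subtree. All three properties hold, so this is a valid tree decomposition of width max|bag| − 1 = 2, and hence tw(G) ≤ 2.

Yes; width 2.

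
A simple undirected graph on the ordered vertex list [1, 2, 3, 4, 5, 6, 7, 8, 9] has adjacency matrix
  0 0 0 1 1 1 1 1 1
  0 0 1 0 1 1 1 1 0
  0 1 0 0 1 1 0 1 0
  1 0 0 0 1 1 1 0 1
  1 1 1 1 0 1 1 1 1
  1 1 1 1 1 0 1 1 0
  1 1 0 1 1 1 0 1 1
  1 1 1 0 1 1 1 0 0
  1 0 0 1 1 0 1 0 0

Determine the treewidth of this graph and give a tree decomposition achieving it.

Every bag has size at most 5, so the width is 5 − 1 = 4 and tw(G) ≤ 4. Conversely, {1, 4, 5, 7, 9} is a clique of size 5, and the vertices of any clique must share a bag in every tree decomposition; so some bag has ≥ 5 vertices and tw(G) ≥ 4. Therefore the treewidth is 4.

Treewidth 4.
Bags: B1 = {1, 5, 6, 7, 8}  B2 = {2, 5, 6, 7, 8}  B3 = {1, 4, 5, 6, 7}  B4 = {2, 3, 5, 6, 8}  B5 = {1, 4, 5, 7, 9}
Tree: B1–B2, B1–B3, B2–B4, B3–B5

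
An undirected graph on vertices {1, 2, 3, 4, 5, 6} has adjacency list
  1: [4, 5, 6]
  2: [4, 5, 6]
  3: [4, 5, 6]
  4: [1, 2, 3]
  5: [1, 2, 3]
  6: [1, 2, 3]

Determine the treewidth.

A width-3 tree decomposition is:
Bags: B1 = {2, 4, 5, 6}  B2 = {1, 4, 5, 6}  B3 = {3, 4, 5, 6}
Tree: B1–B2, B2–B3
Every bag has size at most 4, so the width is 4 − 1 = 3 and tw(G) ≤ 3. For the lower bound: the 4 vertex sets {2,5}, {1,6}, {4}, {3} are disjoint, each induces a connected subgraph, and every pair is joined by at least one edge of G. Contracting each set to a single vertex therefore yields K_{4} as a minor, and since treewidth is minor-monotone, tw(G) ≥ tw(K_{4}) = 3. Therefore the treewidth is 3.

3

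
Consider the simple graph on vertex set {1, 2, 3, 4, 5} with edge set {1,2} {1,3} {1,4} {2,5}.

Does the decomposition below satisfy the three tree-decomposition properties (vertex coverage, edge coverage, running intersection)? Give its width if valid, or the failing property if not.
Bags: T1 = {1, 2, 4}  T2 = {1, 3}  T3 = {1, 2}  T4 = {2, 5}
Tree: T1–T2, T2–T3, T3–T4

A tree decomposition must satisfy three properties: every vertex lies in some bag; for every edge, both endpoints lie together in some bag; and for every vertex, the bags containing it form a connected subtree. Here bags containing vertex 2 are not connected in the tree, so the decomposition is invalid.

No — bags containing vertex 2 are not connected in the tree.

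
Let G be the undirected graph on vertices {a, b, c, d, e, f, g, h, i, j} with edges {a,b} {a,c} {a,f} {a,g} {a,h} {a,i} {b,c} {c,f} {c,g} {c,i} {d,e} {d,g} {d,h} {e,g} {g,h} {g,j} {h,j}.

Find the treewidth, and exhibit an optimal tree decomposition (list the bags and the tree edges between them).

Treewidth 2.
Bags: B1 = {a, c, g}  B2 = {a, g, h}  B3 = {d, g, h}  B4 = {a, c, f}  B5 = {g, h, j}  B6 = {a, c, i}  B7 = {d, e, g}  B8 = {a, b, c}
Tree: B1–B2, B2–B3, B1–B4, B2–B5, B4–B6, B3–B7, B6–B8

The largest bag has 3 vertices, giving width 2; this decomposition certifies tw(G) ≤ 2. On the other hand G contains the 3-clique {d, e, g}. A clique must lie in a single bag of any decomposition, so no decomposition can have width below 2. Combining the bounds, tw(G) = 2.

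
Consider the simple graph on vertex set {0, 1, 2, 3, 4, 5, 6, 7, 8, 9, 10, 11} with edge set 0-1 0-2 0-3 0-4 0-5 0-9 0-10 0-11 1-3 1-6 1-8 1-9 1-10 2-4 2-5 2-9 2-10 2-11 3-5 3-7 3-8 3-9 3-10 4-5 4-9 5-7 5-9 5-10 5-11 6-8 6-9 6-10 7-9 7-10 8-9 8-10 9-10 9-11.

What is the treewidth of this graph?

4

A width-4 tree decomposition is:
Bags: B1 = {0, 1, 3, 9, 10}  B2 = {0, 3, 5, 9, 10}  B3 = {0, 2, 5, 9, 10}  B4 = {1, 3, 8, 9, 10}  B5 = {1, 6, 8, 9, 10}  B6 = {0, 2, 4, 5, 9}  B7 = {3, 5, 7, 9, 10}  B8 = {0, 2, 5, 9, 11}
Tree: B1–B2, B2–B3, B1–B4, B4–B5, B3–B6, B2–B7, B6–B8
Each bag holds 5 vertices, so the decomposition has width 4, which upper-bounds the treewidth. For the lower bound, the 5 vertices {0, 2, 5, 9, 10} are pairwise adjacent, and any tree decomposition puts a clique entirely inside one bag — forcing width ≥ 4. Hence tw(G) = 4 exactly.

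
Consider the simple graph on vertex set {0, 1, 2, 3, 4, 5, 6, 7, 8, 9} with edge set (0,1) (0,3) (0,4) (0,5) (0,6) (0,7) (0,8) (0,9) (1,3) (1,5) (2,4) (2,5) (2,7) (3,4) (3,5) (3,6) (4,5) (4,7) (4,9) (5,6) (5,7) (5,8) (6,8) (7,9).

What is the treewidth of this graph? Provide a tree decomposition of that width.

Treewidth 3.
Bags: B1 = {0, 1, 3, 5}  B2 = {0, 3, 4, 5}  B3 = {0, 4, 5, 7}  B4 = {0, 3, 5, 6}  B5 = {2, 4, 5, 7}  B6 = {0, 4, 7, 9}  B7 = {0, 5, 6, 8}
Tree: B1–B2, B2–B3, B1–B4, B3–B5, B3–B6, B4–B7

The largest bag has 4 vertices, giving width 3; this decomposition certifies tw(G) ≤ 3. On the other hand G contains the 4-clique {0, 4, 7, 9}. A clique must lie in a single bag of any decomposition, so no decomposition can have width below 3. Combining the bounds, tw(G) = 3.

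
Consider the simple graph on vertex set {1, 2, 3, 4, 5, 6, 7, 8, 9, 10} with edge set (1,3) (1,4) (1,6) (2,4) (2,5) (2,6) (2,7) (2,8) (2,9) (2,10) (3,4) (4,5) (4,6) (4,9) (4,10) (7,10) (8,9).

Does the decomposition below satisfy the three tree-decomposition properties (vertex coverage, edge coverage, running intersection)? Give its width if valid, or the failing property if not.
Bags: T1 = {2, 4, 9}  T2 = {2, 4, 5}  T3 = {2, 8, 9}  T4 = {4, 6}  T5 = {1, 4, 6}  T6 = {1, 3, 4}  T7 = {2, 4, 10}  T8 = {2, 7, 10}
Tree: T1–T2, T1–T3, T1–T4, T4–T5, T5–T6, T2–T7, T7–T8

A tree decomposition must satisfy three properties: every vertex lies in some bag; for every edge, both endpoints lie together in some bag; and for every vertex, the bags containing it form a connected subtree. Here edge (2,6) lies in no bag, so the decomposition is invalid.

No — edge (2,6) lies in no bag.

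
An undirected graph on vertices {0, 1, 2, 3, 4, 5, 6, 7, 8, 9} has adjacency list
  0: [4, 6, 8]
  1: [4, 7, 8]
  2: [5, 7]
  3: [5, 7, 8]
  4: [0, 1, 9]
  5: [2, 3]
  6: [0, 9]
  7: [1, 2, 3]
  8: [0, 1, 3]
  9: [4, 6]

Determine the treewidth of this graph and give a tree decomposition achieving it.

The largest bag has 3 vertices, giving width 2; this decomposition certifies tw(G) ≤ 2. The edges 6–9–4–0–6 form a cycle, so G is not a tree and its treewidth is at least 2. Therefore the treewidth is 2.

Treewidth 2.
Bags: B1 = {0, 6, 9}  B2 = {0, 4, 9}  B3 = {0, 4, 8}  B4 = {1, 4, 8}  B5 = {1, 3, 8}  B6 = {1, 3, 7}  B7 = {3, 5, 7}  B8 = {2, 5, 7}
Tree: B1–B2, B2–B3, B3–B4, B4–B5, B5–B6, B6–B7, B7–B8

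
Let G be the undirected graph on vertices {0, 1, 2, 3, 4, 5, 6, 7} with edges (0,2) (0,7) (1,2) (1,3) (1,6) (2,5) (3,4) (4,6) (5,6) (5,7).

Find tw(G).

2

A width-2 tree decomposition is:
Bags: B1 = {0, 2, 7}  B2 = {2, 5, 7}  B3 = {1, 2, 5}  B4 = {1, 5, 6}  B5 = {1, 3, 6}  B6 = {3, 4, 6}
Tree: B1–B2, B2–B3, B3–B4, B4–B5, B5–B6
Every bag has size at most 3, so the width is 3 − 1 = 2 and tw(G) ≤ 2. The edges 0–7–5–2–0 form a cycle, so G is not a tree and its treewidth is at least 2. The upper and lower bounds meet at 2, so that is the treewidth.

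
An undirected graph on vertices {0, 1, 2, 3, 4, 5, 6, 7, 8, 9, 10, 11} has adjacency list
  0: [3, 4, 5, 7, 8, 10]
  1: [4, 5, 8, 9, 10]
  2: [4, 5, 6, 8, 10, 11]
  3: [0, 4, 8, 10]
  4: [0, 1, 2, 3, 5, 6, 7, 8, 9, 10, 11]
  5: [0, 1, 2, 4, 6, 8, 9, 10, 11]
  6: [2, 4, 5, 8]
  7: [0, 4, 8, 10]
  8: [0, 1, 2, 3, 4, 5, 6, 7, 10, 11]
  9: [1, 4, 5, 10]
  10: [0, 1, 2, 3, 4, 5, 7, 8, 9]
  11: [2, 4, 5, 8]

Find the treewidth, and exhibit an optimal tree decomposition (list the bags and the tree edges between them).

Treewidth 4.
One optimal decomposition is:
Bags: B1 = {0, 4, 5, 8, 10}  B2 = {1, 4, 5, 8, 10}  B3 = {0, 4, 7, 8, 10}  B4 = {2, 4, 5, 8, 10}  B5 = {2, 4, 5, 8, 11}  B6 = {0, 3, 4, 8, 10}  B7 = {2, 4, 5, 6, 8}  B8 = {1, 4, 5, 9, 10}
Tree: B1–B2, B1–B3, B2–B4, B4–B5, B1–B6, B5–B7, B2–B8

Each bag holds 5 vertices, so the decomposition has width 4, which upper-bounds the treewidth. On the other hand G contains the 5-clique {0, 3, 4, 8, 10}. A clique must lie in a single bag of any decomposition, so no decomposition can have width below 4. The upper and lower bounds meet at 4, so that is the treewidth.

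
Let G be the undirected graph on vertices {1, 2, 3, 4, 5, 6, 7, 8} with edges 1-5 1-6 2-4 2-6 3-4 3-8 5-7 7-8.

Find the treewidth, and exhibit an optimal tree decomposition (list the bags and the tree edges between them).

The largest bag has 3 vertices, giving width 2; this decomposition certifies tw(G) ≤ 2. Since 5–1–6–2–4–3–8–7–5 is a cycle in G, G is not acyclic. Forests are exactly the graphs of treewidth ≤ 1, so tw(G) ≥ 2. The upper and lower bounds meet at 2, so that is the treewidth.

Treewidth 2.
One optimal decomposition is:
Bags: B1 = {1, 5, 6}  B2 = {2, 5, 6}  B3 = {2, 4, 5}  B4 = {3, 4, 5}  B5 = {3, 5, 8}  B6 = {5, 7, 8}
Tree: B1–B2, B2–B3, B3–B4, B4–B5, B5–B6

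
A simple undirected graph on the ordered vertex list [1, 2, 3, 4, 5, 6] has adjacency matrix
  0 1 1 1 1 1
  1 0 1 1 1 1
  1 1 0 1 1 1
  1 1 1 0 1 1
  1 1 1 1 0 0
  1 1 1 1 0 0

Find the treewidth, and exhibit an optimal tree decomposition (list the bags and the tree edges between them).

Treewidth 4.
One such decomposition:
Bags: B1 = {1, 2, 3, 4, 5}  B2 = {1, 2, 3, 4, 6}
Tree: B1–B2

Every bag has size at most 5, so the width is 5 − 1 = 4 and tw(G) ≤ 4. On the other hand G contains the 5-clique {1, 2, 3, 4, 5}. A clique must lie in a single bag of any decomposition, so no decomposition can have width below 4. The upper and lower bounds meet at 4, so that is the treewidth.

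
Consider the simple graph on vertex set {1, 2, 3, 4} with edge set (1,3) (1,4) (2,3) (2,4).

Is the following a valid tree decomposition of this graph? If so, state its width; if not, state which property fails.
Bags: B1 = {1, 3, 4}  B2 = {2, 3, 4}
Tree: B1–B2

Yes; width 2.

Every vertex of G appears in some bag (union = {1, 2, 3, 4}); every edge is covered by a bag; and for each vertex v the set of bags containing v is connected in the bag tree. The decomposition is therefore valid. The largest bag has 3 vertices, so the width is 2.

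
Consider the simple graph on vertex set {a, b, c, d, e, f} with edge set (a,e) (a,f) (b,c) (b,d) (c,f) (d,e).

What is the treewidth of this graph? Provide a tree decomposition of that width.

Treewidth 2.
Bags: B1 = {a, d, e}  B2 = {a, b, d}  B3 = {a, b, c}  B4 = {a, c, f}
Tree: B1–B2, B2–B3, B3–B4

The largest bag has 3 vertices, giving width 2; this decomposition certifies tw(G) ≤ 2. For the lower bound, G contains the cycle a–e–d–b–c–f–a, so G is not a forest; only forests have treewidth ≤ 1, hence tw(G) ≥ 2. Therefore the treewidth is 2.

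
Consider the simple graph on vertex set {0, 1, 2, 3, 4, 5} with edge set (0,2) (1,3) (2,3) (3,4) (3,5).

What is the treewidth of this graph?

1

A width-1 tree decomposition is:
Bags: B1 = {2, 3}  B2 = {1, 3}  B3 = {3, 4}  B4 = {3, 5}  B5 = {0, 2}
Tree: B1–B2, B1–B3, B1–B4, B1–B5
Each bag holds 2 vertices, so the decomposition has width 1, which upper-bounds the treewidth. Since G has at least one edge (e.g. 3–2), it is not an edgeless graph, so tw(G) ≥ 1. The upper and lower bounds meet at 1, so that is the treewidth.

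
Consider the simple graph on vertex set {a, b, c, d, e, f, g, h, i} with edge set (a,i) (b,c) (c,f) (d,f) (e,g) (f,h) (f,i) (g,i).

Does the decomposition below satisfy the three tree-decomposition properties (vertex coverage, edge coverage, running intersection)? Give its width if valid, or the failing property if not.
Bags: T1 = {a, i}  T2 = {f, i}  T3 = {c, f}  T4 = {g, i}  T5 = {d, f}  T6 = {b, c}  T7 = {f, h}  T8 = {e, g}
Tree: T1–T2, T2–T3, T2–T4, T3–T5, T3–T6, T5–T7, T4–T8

Vertex coverage: the bags together contain {a, b, c, d, e, f, g, h, i}, the full vertex set. Edge coverage: each edge of G has both endpoints in at least one bag. Running intersection: for every vertex, the bags containing it form a connected subtree. All three properties hold, so this is a valid tree decomposition of width max|bag| − 1 = 1, and hence tw(G) ≤ 1.

Yes; width 1.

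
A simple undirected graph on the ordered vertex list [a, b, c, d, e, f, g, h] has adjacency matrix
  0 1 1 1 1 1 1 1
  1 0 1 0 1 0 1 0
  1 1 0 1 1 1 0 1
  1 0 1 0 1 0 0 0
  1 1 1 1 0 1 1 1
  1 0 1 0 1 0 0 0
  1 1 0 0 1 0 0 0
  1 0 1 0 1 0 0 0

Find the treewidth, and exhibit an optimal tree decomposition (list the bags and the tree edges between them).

Every bag has size at most 4, so the width is 4 − 1 = 3 and tw(G) ≤ 3. On the other hand G contains the 4-clique {a, b, e, g}. A clique must lie in a single bag of any decomposition, so no decomposition can have width below 3. Combining the bounds, tw(G) = 3.

Treewidth 3.
One optimal decomposition is:
Bags: B1 = {a, c, e, f}  B2 = {a, c, e, h}  B3 = {a, c, d, e}  B4 = {a, b, c, e}  B5 = {a, b, e, g}
Tree: B1–B2, B1–B3, B2–B4, B4–B5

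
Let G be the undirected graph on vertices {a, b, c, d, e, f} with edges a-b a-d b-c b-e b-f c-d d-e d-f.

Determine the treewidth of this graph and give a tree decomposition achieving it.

Treewidth 2.
One optimal decomposition is:
Bags: B1 = {b, d, f}  B2 = {b, d, e}  B3 = {a, b, d}  B4 = {b, c, d}
Tree: B1–B2, B2–B3, B3–B4

Each bag holds 3 vertices, so the decomposition has width 2, which upper-bounds the treewidth. The edges d–f–b–e–d form a cycle, so G is not a tree and its treewidth is at least 2. Hence tw(G) = 2 exactly.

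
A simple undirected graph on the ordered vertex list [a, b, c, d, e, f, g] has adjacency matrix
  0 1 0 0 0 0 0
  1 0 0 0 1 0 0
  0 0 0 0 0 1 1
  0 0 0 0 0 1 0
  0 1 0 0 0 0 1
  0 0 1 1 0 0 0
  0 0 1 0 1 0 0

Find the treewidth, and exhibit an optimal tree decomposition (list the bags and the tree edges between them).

Treewidth 1.
Bags: B1 = {a, b}  B2 = {b, e}  B3 = {e, g}  B4 = {c, g}  B5 = {c, f}  B6 = {d, f}
Tree: B1–B2, B2–B3, B3–B4, B4–B5, B5–B6

Every bag has size at most 2, so the width is 2 − 1 = 1 and tw(G) ≤ 1. Since G has at least one edge (e.g. a–b), it is not an edgeless graph, so tw(G) ≥ 1. Therefore the treewidth is 1.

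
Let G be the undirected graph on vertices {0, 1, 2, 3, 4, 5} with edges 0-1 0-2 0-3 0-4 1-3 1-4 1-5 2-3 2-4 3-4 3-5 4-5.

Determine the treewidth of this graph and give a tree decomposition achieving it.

Treewidth 3.
One such decomposition:
Bags: B1 = {0, 1, 3, 4}  B2 = {1, 3, 4, 5}  B3 = {0, 2, 3, 4}
Tree: B1–B2, B1–B3

Each bag holds 4 vertices, so the decomposition has width 3, which upper-bounds the treewidth. On the other hand G contains the 4-clique {0, 1, 3, 4}. A clique must lie in a single bag of any decomposition, so no decomposition can have width below 3. Hence tw(G) = 3 exactly.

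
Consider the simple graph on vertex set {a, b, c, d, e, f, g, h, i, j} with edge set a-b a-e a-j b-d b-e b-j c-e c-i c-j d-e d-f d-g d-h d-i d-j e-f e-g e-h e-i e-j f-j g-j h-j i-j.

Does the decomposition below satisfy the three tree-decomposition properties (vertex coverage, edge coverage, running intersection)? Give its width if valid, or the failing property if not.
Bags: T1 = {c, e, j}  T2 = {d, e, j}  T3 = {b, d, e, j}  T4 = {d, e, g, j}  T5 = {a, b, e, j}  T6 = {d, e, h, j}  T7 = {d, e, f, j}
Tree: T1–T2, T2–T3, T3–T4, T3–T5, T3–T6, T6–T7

No — vertex i appears in no bag.

A tree decomposition must satisfy three properties: every vertex lies in some bag; for every edge, both endpoints lie together in some bag; and for every vertex, the bags containing it form a connected subtree. Here vertex i appears in no bag, so the decomposition is invalid.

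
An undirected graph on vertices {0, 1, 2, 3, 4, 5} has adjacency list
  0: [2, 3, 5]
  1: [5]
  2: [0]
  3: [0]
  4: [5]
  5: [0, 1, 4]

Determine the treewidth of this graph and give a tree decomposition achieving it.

Treewidth 1.
One optimal decomposition is:
Bags: B1 = {1, 5}  B2 = {0, 5}  B3 = {0, 2}  B4 = {0, 3}  B5 = {4, 5}
Tree: B1–B2, B2–B3, B3–B4, B1–B5

Each bag holds 2 vertices, so the decomposition has width 1, which upper-bounds the treewidth. G has an edge, so its treewidth is at least 1. The upper and lower bounds meet at 1, so that is the treewidth.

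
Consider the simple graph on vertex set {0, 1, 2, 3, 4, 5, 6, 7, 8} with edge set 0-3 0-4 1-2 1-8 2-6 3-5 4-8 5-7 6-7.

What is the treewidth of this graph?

2

A width-2 tree decomposition is:
Bags: B1 = {1, 4, 8}  B2 = {1, 2, 4}  B3 = {2, 4, 6}  B4 = {4, 6, 7}  B5 = {4, 5, 7}  B6 = {3, 4, 5}  B7 = {0, 3, 4}
Tree: B1–B2, B2–B3, B3–B4, B4–B5, B5–B6, B6–B7
Each bag holds 3 vertices, so the decomposition has width 2, which upper-bounds the treewidth. Since 4–8–1–2–6–7–5–3–0–4 is a cycle in G, G is not acyclic. Forests are exactly the graphs of treewidth ≤ 1, so tw(G) ≥ 2. The upper and lower bounds meet at 2, so that is the treewidth.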